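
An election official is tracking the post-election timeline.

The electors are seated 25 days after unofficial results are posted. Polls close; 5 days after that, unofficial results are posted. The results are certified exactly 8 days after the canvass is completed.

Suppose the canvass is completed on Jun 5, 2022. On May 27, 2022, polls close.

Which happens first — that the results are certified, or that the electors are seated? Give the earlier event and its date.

The canvass is completed: Jun 5, 2022.
The results are certified: Jun 5, 2022 + 8 days = Jun 13, 2022.
Polls close: May 27, 2022.
Unofficial results are posted: May 27, 2022 + 5 days = Jun 1, 2022.
The electors are seated: Jun 1, 2022 + 25 days = Jun 26, 2022.
Comparing: the results are certified on Jun 13, 2022 vs the electors are seated on Jun 26, 2022. Earlier: the results are certified.

The results are certified — Jun 13, 2022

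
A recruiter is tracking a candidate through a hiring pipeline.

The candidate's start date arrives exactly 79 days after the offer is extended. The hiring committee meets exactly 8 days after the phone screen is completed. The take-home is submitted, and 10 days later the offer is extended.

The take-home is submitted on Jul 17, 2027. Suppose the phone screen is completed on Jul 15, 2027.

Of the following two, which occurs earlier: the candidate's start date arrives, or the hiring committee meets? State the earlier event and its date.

The hiring committee meets — Jul 23, 2027

The take-home is submitted: Jul 17, 2027.
The offer is extended: Jul 17, 2027 + 10 days = Jul 27, 2027.
The candidate's start date arrives: Jul 27, 2027 + 79 days = Oct 14, 2027.
The phone screen is completed: Jul 15, 2027.
The hiring committee meets: Jul 15, 2027 + 8 days = Jul 23, 2027.
Comparing: the candidate's start date arrives on Oct 14, 2027 vs the hiring committee meets on Jul 23, 2027. Earlier: the hiring committee meets.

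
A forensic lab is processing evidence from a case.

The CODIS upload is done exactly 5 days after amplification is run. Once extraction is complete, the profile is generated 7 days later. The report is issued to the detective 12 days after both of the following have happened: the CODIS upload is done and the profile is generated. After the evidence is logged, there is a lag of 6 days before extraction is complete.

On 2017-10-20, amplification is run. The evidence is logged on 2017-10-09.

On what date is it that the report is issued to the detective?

2017-11-06

Amplification is run: Oct 20, 2017.
The CODIS upload is done: Oct 20, 2017 + 5 days = Oct 25, 2017.
The evidence is logged: Oct 9, 2017.
Extraction is complete: Oct 9, 2017 + 6 days = Oct 15, 2017.
The profile is generated: Oct 15, 2017 + 7 days = Oct 22, 2017.
Both prerequisites met — the CODIS upload is done (Oct 25, 2017), the profile is generated (Oct 22, 2017); the later is Oct 25, 2017.
The report is issued to the detective: Oct 25, 2017 + 12 days = Nov 6, 2017.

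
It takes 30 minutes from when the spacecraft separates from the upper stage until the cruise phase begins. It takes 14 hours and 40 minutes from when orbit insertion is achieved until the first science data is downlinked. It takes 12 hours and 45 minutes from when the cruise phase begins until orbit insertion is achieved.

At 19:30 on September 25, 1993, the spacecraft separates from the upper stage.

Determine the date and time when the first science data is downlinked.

The spacecraft separates from the upper stage: 19:30 Sep 25, 1993.
The cruise phase begins: 19:30 Sep 25, 1993 + 30m = 20:00 Sep 25, 1993.
Orbit insertion is achieved: 20:00 Sep 25, 1993 + 12h45m = 08:45 Sep 26, 1993.
The first science data is downlinked: 08:45 Sep 26, 1993 + 14h40m = 23:25 Sep 26, 1993.

23:25 on September 26, 1993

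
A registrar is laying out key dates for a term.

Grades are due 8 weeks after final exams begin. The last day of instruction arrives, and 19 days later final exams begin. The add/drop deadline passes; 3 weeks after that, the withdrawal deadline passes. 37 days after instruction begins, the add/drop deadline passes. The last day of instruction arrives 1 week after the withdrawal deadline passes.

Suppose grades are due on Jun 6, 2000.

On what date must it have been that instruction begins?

Jan 18, 2000

Grades are due: Jun 6, 2000.
Final exams begin: Jun 6, 2000 − 8 weeks = Apr 11, 2000.
The last day of instruction arrives: Apr 11, 2000 − 19 days = Mar 23, 2000.
The withdrawal deadline passes: Mar 23, 2000 − 1 week = Mar 16, 2000.
The add/drop deadline passes: Mar 16, 2000 − 3 weeks = Feb 24, 2000.
Instruction begins: Feb 24, 2000 − 37 days = Jan 18, 2000.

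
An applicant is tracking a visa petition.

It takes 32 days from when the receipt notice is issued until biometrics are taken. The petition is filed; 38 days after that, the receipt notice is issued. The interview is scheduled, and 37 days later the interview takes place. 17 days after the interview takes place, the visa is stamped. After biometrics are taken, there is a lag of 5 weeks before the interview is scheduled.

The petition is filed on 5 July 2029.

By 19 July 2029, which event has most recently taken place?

The petition is filed

The petition is filed: Jul 5, 2029.
The receipt notice is issued: Jul 5, 2029 + 38 days = Aug 12, 2029.
Biometrics are taken: Aug 12, 2029 + 32 days = Sep 13, 2029.
The interview is scheduled: Sep 13, 2029 + 5 weeks = Oct 18, 2029.
The interview takes place: Oct 18, 2029 + 37 days = Nov 24, 2029.
The visa is stamped: Nov 24, 2029 + 17 days = Dec 11, 2029.
Jul 19, 2029 falls between when the petition is filed (Jul 5, 2029) and when the receipt notice is issued (Aug 12, 2029).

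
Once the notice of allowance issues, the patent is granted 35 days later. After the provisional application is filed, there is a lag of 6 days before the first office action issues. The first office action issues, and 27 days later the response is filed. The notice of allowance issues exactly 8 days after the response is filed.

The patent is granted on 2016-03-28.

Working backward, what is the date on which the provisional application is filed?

2016-01-12

The patent is granted: Mar 28, 2016.
The notice of allowance issues: Mar 28, 2016 − 35 days = Feb 22, 2016.
The response is filed: Feb 22, 2016 − 8 days = Feb 14, 2016.
The first office action issues: Feb 14, 2016 − 27 days = Jan 18, 2016.
The provisional application is filed: Jan 18, 2016 − 6 days = Jan 12, 2016.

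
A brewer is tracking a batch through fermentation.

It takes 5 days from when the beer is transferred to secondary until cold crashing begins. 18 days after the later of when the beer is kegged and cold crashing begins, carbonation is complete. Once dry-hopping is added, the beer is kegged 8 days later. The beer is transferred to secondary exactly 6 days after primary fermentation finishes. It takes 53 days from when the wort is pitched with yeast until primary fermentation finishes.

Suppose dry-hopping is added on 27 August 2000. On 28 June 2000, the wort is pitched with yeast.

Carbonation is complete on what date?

Dry-hopping is added: Aug 27, 2000.
The beer is kegged: Aug 27, 2000 + 8 days = Sep 4, 2000.
The wort is pitched with yeast: Jun 28, 2000.
Primary fermentation finishes: Jun 28, 2000 + 53 days = Aug 20, 2000.
The beer is transferred to secondary: Aug 20, 2000 + 6 days = Aug 26, 2000.
Cold crashing begins: Aug 26, 2000 + 5 days = Aug 31, 2000.
Both prerequisites met — the beer is kegged (Sep 4, 2000), cold crashing begins (Aug 31, 2000); the later is Sep 4, 2000.
Carbonation is complete: Sep 4, 2000 + 18 days = Sep 22, 2000.

22 September 2000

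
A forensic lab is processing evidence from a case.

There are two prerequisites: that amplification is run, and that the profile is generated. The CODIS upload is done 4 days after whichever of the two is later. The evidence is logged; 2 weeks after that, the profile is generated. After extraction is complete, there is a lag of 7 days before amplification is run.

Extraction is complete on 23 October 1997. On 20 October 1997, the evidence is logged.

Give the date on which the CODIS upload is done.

7 November 1997

Extraction is complete: Oct 23, 1997.
Amplification is run: Oct 23, 1997 + 7 days = Oct 30, 1997.
The evidence is logged: Oct 20, 1997.
The profile is generated: Oct 20, 1997 + 2 weeks = Nov 3, 1997.
Both prerequisites met — amplification is run (Oct 30, 1997), the profile is generated (Nov 3, 1997); the later is Nov 3, 1997.
The CODIS upload is done: Nov 3, 1997 + 4 days = Nov 7, 1997.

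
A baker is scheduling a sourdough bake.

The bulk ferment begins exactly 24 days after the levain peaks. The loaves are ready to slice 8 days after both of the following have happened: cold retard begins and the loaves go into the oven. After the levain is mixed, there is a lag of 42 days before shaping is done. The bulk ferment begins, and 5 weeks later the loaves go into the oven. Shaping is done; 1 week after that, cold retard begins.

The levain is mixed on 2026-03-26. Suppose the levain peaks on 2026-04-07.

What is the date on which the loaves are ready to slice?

The levain is mixed: Mar 26, 2026.
Shaping is done: Mar 26, 2026 + 42 days = May 7, 2026.
Cold retard begins: May 7, 2026 + 1 week = May 14, 2026.
The levain peaks: Apr 7, 2026.
The bulk ferment begins: Apr 7, 2026 + 24 days = May 1, 2026.
The loaves go into the oven: May 1, 2026 + 5 weeks = Jun 5, 2026.
Both prerequisites met — cold retard begins (May 14, 2026), the loaves go into the oven (Jun 5, 2026); the later is Jun 5, 2026.
The loaves are ready to slice: Jun 5, 2026 + 8 days = Jun 13, 2026.

2026-06-13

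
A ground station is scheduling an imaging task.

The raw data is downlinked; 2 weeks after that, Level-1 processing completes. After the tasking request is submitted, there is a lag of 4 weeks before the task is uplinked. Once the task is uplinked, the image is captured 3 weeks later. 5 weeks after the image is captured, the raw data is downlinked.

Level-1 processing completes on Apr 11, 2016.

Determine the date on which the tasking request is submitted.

Jan 4, 2016

Level-1 processing completes: Apr 11, 2016.
The raw data is downlinked: Apr 11, 2016 − 2 weeks = Mar 28, 2016.
The image is captured: Mar 28, 2016 − 5 weeks = Feb 22, 2016.
The task is uplinked: Feb 22, 2016 − 3 weeks = Feb 1, 2016.
The tasking request is submitted: Feb 1, 2016 − 4 weeks = Jan 4, 2016.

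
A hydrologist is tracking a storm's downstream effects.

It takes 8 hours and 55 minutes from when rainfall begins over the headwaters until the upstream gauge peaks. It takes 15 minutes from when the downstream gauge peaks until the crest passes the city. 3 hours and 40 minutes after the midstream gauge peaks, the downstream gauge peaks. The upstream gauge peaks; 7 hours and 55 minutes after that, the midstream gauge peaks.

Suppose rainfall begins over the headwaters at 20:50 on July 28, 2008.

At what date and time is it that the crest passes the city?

Rainfall begins over the headwaters: 20:50 Jul 28, 2008.
The upstream gauge peaks: 20:50 Jul 28, 2008 + 8h55m = 05:45 Jul 29, 2008.
The midstream gauge peaks: 05:45 Jul 29, 2008 + 7h55m = 13:40 Jul 29, 2008.
The downstream gauge peaks: 13:40 Jul 29, 2008 + 3h40m = 17:20 Jul 29, 2008.
The crest passes the city: 17:20 Jul 29, 2008 + 15m = 17:35 Jul 29, 2008.

17:35 on July 29, 2008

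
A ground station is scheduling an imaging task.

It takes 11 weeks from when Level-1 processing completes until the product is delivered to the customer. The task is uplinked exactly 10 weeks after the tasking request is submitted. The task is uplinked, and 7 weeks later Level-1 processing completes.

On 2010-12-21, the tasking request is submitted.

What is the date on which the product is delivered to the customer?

2011-07-05

The tasking request is submitted: Dec 21, 2010.
The task is uplinked: Dec 21, 2010 + 10 weeks = Mar 1, 2011.
Level-1 processing completes: Mar 1, 2011 + 7 weeks = Apr 19, 2011.
The product is delivered to the customer: Apr 19, 2011 + 11 weeks = Jul 5, 2011.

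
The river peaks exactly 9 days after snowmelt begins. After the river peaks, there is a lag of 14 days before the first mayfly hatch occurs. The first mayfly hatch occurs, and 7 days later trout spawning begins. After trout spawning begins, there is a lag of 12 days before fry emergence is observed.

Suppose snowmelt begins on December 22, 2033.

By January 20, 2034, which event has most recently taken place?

The first mayfly hatch occurs

Snowmelt begins: Dec 22, 2033.
The river peaks: Dec 22, 2033 + 9 days = Dec 31, 2033.
The first mayfly hatch occurs: Dec 31, 2033 + 14 days = Jan 14, 2034.
Trout spawning begins: Jan 14, 2034 + 7 days = Jan 21, 2034.
Fry emergence is observed: Jan 21, 2034 + 12 days = Feb 2, 2034.
Jan 20, 2034 falls between when the first mayfly hatch occurs (Jan 14, 2034) and when trout spawning begins (Jan 21, 2034).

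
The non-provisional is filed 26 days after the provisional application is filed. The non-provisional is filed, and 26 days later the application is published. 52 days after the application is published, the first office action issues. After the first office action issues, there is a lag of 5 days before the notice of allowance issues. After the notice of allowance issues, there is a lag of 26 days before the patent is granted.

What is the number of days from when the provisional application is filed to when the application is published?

Causal path: the provisional application is filed → the non-provisional is filed → the application is published.
Total delay along the path: 26 + 26 = 52 days.

52 days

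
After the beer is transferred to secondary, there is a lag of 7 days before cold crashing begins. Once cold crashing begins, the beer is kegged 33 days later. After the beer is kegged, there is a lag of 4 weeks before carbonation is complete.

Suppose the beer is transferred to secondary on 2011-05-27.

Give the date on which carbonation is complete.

The beer is transferred to secondary: May 27, 2011.
Cold crashing begins: May 27, 2011 + 7 days = Jun 3, 2011.
The beer is kegged: Jun 3, 2011 + 33 days = Jul 6, 2011.
Carbonation is complete: Jul 6, 2011 + 4 weeks = Aug 3, 2011.

2011-08-03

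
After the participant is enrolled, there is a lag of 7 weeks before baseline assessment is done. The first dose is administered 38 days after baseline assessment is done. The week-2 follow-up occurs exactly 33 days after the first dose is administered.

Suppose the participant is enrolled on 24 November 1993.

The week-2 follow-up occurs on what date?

The participant is enrolled: Nov 24, 1993.
Baseline assessment is done: Nov 24, 1993 + 7 weeks = Jan 12, 1994.
The first dose is administered: Jan 12, 1994 + 38 days = Feb 19, 1994.
The week-2 follow-up occurs: Feb 19, 1994 + 33 days = Mar 24, 1994.

24 March 1994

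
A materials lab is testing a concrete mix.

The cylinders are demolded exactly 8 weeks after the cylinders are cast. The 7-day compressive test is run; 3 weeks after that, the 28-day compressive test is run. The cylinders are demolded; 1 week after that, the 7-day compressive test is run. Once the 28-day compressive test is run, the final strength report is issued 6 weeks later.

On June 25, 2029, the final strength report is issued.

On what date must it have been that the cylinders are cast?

February 19, 2029

The final strength report is issued: Jun 25, 2029.
The 28-day compressive test is run: Jun 25, 2029 − 6 weeks = May 14, 2029.
The 7-day compressive test is run: May 14, 2029 − 3 weeks = Apr 23, 2029.
The cylinders are demolded: Apr 23, 2029 − 1 week = Apr 16, 2029.
The cylinders are cast: Apr 16, 2029 − 8 weeks = Feb 19, 2029.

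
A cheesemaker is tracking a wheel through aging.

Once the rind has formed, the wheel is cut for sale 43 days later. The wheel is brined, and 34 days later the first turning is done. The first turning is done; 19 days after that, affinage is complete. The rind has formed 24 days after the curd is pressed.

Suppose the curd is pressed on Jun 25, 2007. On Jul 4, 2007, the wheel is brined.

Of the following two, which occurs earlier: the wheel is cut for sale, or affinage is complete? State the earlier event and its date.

The curd is pressed: Jun 25, 2007.
The rind has formed: Jun 25, 2007 + 24 days = Jul 19, 2007.
The wheel is cut for sale: Jul 19, 2007 + 43 days = Aug 31, 2007.
The wheel is brined: Jul 4, 2007.
The first turning is done: Jul 4, 2007 + 34 days = Aug 7, 2007.
Affinage is complete: Aug 7, 2007 + 19 days = Aug 26, 2007.
Comparing: the wheel is cut for sale on Aug 31, 2007 vs affinage is complete on Aug 26, 2007. Earlier: affinage is complete.

Affinage is complete — Aug 26, 2007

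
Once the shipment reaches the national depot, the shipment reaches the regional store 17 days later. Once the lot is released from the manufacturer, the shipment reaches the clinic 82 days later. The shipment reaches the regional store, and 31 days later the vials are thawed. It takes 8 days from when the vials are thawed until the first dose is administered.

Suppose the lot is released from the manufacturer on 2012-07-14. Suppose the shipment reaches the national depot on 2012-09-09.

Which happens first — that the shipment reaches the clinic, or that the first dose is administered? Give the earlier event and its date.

The lot is released from the manufacturer: Jul 14, 2012.
The shipment reaches the clinic: Jul 14, 2012 + 82 days = Oct 4, 2012.
The shipment reaches the national depot: Sep 9, 2012.
The shipment reaches the regional store: Sep 9, 2012 + 17 days = Sep 26, 2012.
The vials are thawed: Sep 26, 2012 + 31 days = Oct 27, 2012.
The first dose is administered: Oct 27, 2012 + 8 days = Nov 4, 2012.
Comparing: the shipment reaches the clinic on Oct 4, 2012 vs the first dose is administered on Nov 4, 2012. Earlier: the shipment reaches the clinic.

The shipment reaches the clinic — 2012-10-04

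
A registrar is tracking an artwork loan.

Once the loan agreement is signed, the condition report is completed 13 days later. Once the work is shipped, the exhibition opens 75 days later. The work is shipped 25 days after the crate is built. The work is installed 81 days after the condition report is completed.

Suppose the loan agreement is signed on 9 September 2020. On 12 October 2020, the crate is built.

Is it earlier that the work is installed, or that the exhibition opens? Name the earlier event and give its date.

The loan agreement is signed: Sep 9, 2020.
The condition report is completed: Sep 9, 2020 + 13 days = Sep 22, 2020.
The work is installed: Sep 22, 2020 + 81 days = Dec 12, 2020.
The crate is built: Oct 12, 2020.
The work is shipped: Oct 12, 2020 + 25 days = Nov 6, 2020.
The exhibition opens: Nov 6, 2020 + 75 days = Jan 20, 2021.
Comparing: the work is installed on Dec 12, 2020 vs the exhibition opens on Jan 20, 2021. Earlier: the work is installed.

The work is installed — 12 December 2020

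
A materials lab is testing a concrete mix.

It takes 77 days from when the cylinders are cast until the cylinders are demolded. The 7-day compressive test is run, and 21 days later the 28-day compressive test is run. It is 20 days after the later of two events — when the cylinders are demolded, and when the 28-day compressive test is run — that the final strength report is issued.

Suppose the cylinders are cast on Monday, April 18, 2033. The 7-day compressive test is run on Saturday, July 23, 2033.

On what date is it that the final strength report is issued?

Friday, September 2, 2033

The cylinders are cast: Apr 18, 2033.
The cylinders are demolded: Apr 18, 2033 + 77 days = Jul 4, 2033.
The 7-day compressive test is run: Jul 23, 2033.
The 28-day compressive test is run: Jul 23, 2033 + 21 days = Aug 13, 2033.
Both prerequisites met — the cylinders are demolded (Jul 4, 2033), the 28-day compressive test is run (Aug 13, 2033); the later is Aug 13, 2033.
The final strength report is issued: Aug 13, 2033 + 20 days = Sep 2, 2033.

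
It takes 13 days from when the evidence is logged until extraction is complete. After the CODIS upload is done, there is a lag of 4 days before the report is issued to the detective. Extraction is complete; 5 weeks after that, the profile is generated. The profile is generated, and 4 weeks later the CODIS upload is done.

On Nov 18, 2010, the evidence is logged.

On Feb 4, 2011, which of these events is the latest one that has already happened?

The evidence is logged: Nov 18, 2010.
Extraction is complete: Nov 18, 2010 + 13 days = Dec 1, 2010.
The profile is generated: Dec 1, 2010 + 5 weeks = Jan 5, 2011.
The CODIS upload is done: Jan 5, 2011 + 4 weeks = Feb 2, 2011.
The report is issued to the detective: Feb 2, 2011 + 4 days = Feb 6, 2011.
Feb 4, 2011 falls between when the CODIS upload is done (Feb 2, 2011) and when the report is issued to the detective (Feb 6, 2011).

The CODIS upload is done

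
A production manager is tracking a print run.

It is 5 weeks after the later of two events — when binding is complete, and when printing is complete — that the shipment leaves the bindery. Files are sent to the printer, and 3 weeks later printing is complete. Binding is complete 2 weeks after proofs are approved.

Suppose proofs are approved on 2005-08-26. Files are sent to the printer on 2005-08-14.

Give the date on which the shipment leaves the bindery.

Proofs are approved: Aug 26, 2005.
Binding is complete: Aug 26, 2005 + 2 weeks = Sep 9, 2005.
Files are sent to the printer: Aug 14, 2005.
Printing is complete: Aug 14, 2005 + 3 weeks = Sep 4, 2005.
Both prerequisites met — binding is complete (Sep 9, 2005), printing is complete (Sep 4, 2005); the later is Sep 9, 2005.
The shipment leaves the bindery: Sep 9, 2005 + 5 weeks = Oct 14, 2005.

2005-10-14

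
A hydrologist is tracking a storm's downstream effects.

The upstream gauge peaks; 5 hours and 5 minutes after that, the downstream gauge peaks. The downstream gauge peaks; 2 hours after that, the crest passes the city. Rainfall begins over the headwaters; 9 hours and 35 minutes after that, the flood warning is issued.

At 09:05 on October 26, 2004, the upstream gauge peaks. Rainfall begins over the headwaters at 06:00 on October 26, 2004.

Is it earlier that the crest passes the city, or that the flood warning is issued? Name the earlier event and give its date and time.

The upstream gauge peaks: 09:05 Oct 26, 2004.
The downstream gauge peaks: 09:05 Oct 26, 2004 + 5h05m = 14:10 Oct 26, 2004.
The crest passes the city: 14:10 Oct 26, 2004 + 2h = 16:10 Oct 26, 2004.
Rainfall begins over the headwaters: 06:00 Oct 26, 2004.
The flood warning is issued: 06:00 Oct 26, 2004 + 9h35m = 15:35 Oct 26, 2004.
Comparing: the crest passes the city at 16:10 Oct 26, 2004 vs the flood warning is issued at 15:35 Oct 26, 2004. Earlier: the flood warning is issued.

The flood warning is issued — 15:35 on October 26, 2004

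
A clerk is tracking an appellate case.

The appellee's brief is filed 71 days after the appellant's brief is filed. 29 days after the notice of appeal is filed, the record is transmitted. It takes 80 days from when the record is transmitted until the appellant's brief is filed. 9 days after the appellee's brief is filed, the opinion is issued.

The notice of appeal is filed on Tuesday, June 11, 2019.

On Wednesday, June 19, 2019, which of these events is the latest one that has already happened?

The notice of appeal is filed: Jun 11, 2019.
The record is transmitted: Jun 11, 2019 + 29 days = Jul 10, 2019.
The appellant's brief is filed: Jul 10, 2019 + 80 days = Sep 28, 2019.
The appellee's brief is filed: Sep 28, 2019 + 71 days = Dec 8, 2019.
The opinion is issued: Dec 8, 2019 + 9 days = Dec 17, 2019.
Jun 19, 2019 falls between when the notice of appeal is filed (Jun 11, 2019) and when the record is transmitted (Jul 10, 2019).

The notice of appeal is filed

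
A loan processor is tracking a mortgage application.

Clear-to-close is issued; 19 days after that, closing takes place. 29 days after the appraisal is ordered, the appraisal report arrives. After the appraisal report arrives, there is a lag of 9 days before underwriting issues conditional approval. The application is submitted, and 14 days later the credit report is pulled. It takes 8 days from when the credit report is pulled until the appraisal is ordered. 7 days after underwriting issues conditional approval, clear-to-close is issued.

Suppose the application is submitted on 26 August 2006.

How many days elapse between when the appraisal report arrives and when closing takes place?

35 days

Causal path: the appraisal report arrives → underwriting issues conditional approval → clear-to-close is issued → closing takes place.
Total delay along the path: 9 + 7 + 19 = 35 days.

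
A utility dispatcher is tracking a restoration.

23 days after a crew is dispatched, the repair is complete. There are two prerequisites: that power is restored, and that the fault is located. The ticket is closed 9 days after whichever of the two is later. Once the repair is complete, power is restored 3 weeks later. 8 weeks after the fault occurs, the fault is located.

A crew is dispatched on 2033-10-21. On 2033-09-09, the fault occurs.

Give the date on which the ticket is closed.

A crew is dispatched: Oct 21, 2033.
The repair is complete: Oct 21, 2033 + 23 days = Nov 13, 2033.
Power is restored: Nov 13, 2033 + 3 weeks = Dec 4, 2033.
The fault occurs: Sep 9, 2033.
The fault is located: Sep 9, 2033 + 8 weeks = Nov 4, 2033.
Both prerequisites met — power is restored (Dec 4, 2033), the fault is located (Nov 4, 2033); the later is Dec 4, 2033.
The ticket is closed: Dec 4, 2033 + 9 days = Dec 13, 2033.

2033-12-13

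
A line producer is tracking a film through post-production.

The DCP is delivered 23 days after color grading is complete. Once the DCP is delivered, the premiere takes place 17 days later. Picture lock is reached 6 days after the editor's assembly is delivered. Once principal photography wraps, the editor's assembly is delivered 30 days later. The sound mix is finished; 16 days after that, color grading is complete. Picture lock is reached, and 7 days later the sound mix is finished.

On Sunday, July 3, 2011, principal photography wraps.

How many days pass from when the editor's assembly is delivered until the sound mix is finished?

13 days

Causal path: the editor's assembly is delivered → picture lock is reached → the sound mix is finished.
Total delay along the path: 6 + 7 = 13 days.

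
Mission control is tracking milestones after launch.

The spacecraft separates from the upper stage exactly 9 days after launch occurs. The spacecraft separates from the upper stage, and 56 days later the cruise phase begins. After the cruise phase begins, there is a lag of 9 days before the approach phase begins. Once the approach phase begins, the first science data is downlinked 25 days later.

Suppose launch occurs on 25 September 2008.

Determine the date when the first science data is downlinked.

2 January 2009

Launch occurs: Sep 25, 2008.
The spacecraft separates from the upper stage: Sep 25, 2008 + 9 days = Oct 4, 2008.
The cruise phase begins: Oct 4, 2008 + 56 days = Nov 29, 2008.
The approach phase begins: Nov 29, 2008 + 9 days = Dec 8, 2008.
The first science data is downlinked: Dec 8, 2008 + 25 days = Jan 2, 2009.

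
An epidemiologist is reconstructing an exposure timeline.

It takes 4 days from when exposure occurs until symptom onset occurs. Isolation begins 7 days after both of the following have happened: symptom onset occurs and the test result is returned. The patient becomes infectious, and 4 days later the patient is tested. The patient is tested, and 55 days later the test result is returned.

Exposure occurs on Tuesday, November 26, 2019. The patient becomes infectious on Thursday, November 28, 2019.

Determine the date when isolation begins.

Exposure occurs: Nov 26, 2019.
Symptom onset occurs: Nov 26, 2019 + 4 days = Nov 30, 2019.
The patient becomes infectious: Nov 28, 2019.
The patient is tested: Nov 28, 2019 + 4 days = Dec 2, 2019.
The test result is returned: Dec 2, 2019 + 55 days = Jan 26, 2020.
Both prerequisites met — symptom onset occurs (Nov 30, 2019), the test result is returned (Jan 26, 2020); the later is Jan 26, 2020.
Isolation begins: Jan 26, 2020 + 7 days = Feb 2, 2020.

Sunday, February 2, 2020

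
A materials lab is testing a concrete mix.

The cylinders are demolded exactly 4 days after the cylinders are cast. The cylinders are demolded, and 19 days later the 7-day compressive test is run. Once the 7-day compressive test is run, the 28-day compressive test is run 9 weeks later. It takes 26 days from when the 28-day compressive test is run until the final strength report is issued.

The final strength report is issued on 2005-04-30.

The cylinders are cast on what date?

2005-01-08

The final strength report is issued: Apr 30, 2005.
The 28-day compressive test is run: Apr 30, 2005 − 26 days = Apr 4, 2005.
The 7-day compressive test is run: Apr 4, 2005 − 9 weeks = Jan 31, 2005.
The cylinders are demolded: Jan 31, 2005 − 19 days = Jan 12, 2005.
The cylinders are cast: Jan 12, 2005 − 4 days = Jan 8, 2005.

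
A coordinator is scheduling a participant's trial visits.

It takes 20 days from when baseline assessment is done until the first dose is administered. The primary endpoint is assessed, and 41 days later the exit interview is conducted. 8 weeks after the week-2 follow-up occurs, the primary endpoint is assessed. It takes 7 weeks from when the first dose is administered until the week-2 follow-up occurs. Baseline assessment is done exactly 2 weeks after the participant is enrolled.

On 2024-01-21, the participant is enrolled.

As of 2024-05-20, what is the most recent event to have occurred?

The participant is enrolled: Jan 21, 2024.
Baseline assessment is done: Jan 21, 2024 + 2 weeks = Feb 4, 2024.
The first dose is administered: Feb 4, 2024 + 20 days = Feb 24, 2024.
The week-2 follow-up occurs: Feb 24, 2024 + 7 weeks = Apr 13, 2024.
The primary endpoint is assessed: Apr 13, 2024 + 8 weeks = Jun 8, 2024.
The exit interview is conducted: Jun 8, 2024 + 41 days = Jul 19, 2024.
May 20, 2024 falls between when the week-2 follow-up occurs (Apr 13, 2024) and when the primary endpoint is assessed (Jun 8, 2024).

The week-2 follow-up occurs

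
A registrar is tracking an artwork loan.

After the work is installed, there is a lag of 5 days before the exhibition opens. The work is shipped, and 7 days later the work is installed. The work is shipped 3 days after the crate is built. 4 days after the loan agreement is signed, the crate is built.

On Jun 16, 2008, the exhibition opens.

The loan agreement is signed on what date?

The exhibition opens: Jun 16, 2008.
The work is installed: Jun 16, 2008 − 5 days = Jun 11, 2008.
The work is shipped: Jun 11, 2008 − 7 days = Jun 4, 2008.
The crate is built: Jun 4, 2008 − 3 days = Jun 1, 2008.
The loan agreement is signed: Jun 1, 2008 − 4 days = May 28, 2008.

May 28, 2008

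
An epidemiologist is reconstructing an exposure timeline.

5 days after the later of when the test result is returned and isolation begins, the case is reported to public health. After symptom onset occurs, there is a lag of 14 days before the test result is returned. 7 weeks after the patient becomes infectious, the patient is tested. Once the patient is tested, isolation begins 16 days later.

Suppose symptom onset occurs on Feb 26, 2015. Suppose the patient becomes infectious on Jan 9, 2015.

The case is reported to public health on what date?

Mar 20, 2015

Symptom onset occurs: Feb 26, 2015.
The test result is returned: Feb 26, 2015 + 14 days = Mar 12, 2015.
The patient becomes infectious: Jan 9, 2015.
The patient is tested: Jan 9, 2015 + 7 weeks = Feb 27, 2015.
Isolation begins: Feb 27, 2015 + 16 days = Mar 15, 2015.
Both prerequisites met — the test result is returned (Mar 12, 2015), isolation begins (Mar 15, 2015); the later is Mar 15, 2015.
The case is reported to public health: Mar 15, 2015 + 5 days = Mar 20, 2015.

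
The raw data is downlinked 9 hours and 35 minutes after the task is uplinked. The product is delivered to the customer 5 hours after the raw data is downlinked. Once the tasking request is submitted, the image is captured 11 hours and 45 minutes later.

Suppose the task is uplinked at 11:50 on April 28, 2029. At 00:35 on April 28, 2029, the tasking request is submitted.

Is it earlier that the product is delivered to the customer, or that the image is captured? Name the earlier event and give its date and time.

The task is uplinked: 11:50 Apr 28, 2029.
The raw data is downlinked: 11:50 Apr 28, 2029 + 9h35m = 21:25 Apr 28, 2029.
The product is delivered to the customer: 21:25 Apr 28, 2029 + 5h = 02:25 Apr 29, 2029.
The tasking request is submitted: 00:35 Apr 28, 2029.
The image is captured: 00:35 Apr 28, 2029 + 11h45m = 12:20 Apr 28, 2029.
Comparing: the product is delivered to the customer at 02:25 Apr 29, 2029 vs the image is captured at 12:20 Apr 28, 2029. Earlier: the image is captured.

The image is captured — 12:20 on April 28, 2029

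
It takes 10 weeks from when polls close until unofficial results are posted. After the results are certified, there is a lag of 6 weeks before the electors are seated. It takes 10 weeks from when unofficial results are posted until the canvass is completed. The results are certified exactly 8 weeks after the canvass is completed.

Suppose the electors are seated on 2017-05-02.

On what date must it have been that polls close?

2016-09-06

The electors are seated: May 2, 2017.
The results are certified: May 2, 2017 − 6 weeks = Mar 21, 2017.
The canvass is completed: Mar 21, 2017 − 8 weeks = Jan 24, 2017.
Unofficial results are posted: Jan 24, 2017 − 10 weeks = Nov 15, 2016.
Polls close: Nov 15, 2016 − 10 weeks = Sep 6, 2016.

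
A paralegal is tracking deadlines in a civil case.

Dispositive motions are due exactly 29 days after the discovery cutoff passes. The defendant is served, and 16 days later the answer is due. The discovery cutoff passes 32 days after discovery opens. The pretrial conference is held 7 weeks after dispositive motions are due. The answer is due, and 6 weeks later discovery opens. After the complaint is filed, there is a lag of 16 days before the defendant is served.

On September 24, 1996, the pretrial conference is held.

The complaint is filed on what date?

March 24, 1996

The pretrial conference is held: Sep 24, 1996.
Dispositive motions are due: Sep 24, 1996 − 7 weeks = Aug 6, 1996.
The discovery cutoff passes: Aug 6, 1996 − 29 days = Jul 8, 1996.
Discovery opens: Jul 8, 1996 − 32 days = Jun 6, 1996.
The answer is due: Jun 6, 1996 − 6 weeks = Apr 25, 1996.
The defendant is served: Apr 25, 1996 − 16 days = Apr 9, 1996.
The complaint is filed: Apr 9, 1996 − 16 days = Mar 24, 1996.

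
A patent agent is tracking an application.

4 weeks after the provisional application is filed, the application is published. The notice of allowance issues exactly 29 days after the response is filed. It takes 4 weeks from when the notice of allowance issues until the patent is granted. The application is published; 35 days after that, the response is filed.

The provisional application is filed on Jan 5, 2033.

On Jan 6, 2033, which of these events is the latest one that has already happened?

The provisional application is filed

The provisional application is filed: Jan 5, 2033.
The application is published: Jan 5, 2033 + 4 weeks = Feb 2, 2033.
The response is filed: Feb 2, 2033 + 35 days = Mar 9, 2033.
The notice of allowance issues: Mar 9, 2033 + 29 days = Apr 7, 2033.
The patent is granted: Apr 7, 2033 + 4 weeks = May 5, 2033.
Jan 6, 2033 falls between when the provisional application is filed (Jan 5, 2033) and when the application is published (Feb 2, 2033).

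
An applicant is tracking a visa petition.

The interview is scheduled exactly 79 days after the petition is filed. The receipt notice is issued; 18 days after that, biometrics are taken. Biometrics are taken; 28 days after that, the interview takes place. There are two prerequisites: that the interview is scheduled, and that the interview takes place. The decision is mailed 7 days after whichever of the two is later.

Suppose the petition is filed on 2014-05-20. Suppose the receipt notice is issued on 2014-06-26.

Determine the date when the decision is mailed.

The petition is filed: May 20, 2014.
The interview is scheduled: May 20, 2014 + 79 days = Aug 7, 2014.
The receipt notice is issued: Jun 26, 2014.
Biometrics are taken: Jun 26, 2014 + 18 days = Jul 14, 2014.
The interview takes place: Jul 14, 2014 + 28 days = Aug 11, 2014.
Both prerequisites met — the interview is scheduled (Aug 7, 2014), the interview takes place (Aug 11, 2014); the later is Aug 11, 2014.
The decision is mailed: Aug 11, 2014 + 7 days = Aug 18, 2014.

2014-08-18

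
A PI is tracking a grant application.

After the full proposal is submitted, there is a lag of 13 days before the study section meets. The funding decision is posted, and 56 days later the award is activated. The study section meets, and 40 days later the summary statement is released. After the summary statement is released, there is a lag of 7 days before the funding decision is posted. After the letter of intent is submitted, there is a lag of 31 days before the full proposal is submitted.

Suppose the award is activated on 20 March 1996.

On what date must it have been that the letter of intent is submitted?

The award is activated: Mar 20, 1996.
The funding decision is posted: Mar 20, 1996 − 56 days = Jan 24, 1996.
The summary statement is released: Jan 24, 1996 − 7 days = Jan 17, 1996.
The study section meets: Jan 17, 1996 − 40 days = Dec 8, 1995.
The full proposal is submitted: Dec 8, 1995 − 13 days = Nov 25, 1995.
The letter of intent is submitted: Nov 25, 1995 − 31 days = Oct 25, 1995.

25 October 1995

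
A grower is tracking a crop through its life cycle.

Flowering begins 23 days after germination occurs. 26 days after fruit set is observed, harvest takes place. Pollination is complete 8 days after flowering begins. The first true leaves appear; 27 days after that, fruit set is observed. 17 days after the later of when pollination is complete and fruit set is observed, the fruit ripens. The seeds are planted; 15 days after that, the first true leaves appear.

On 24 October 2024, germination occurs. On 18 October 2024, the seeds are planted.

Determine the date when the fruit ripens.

16 December 2024

Germination occurs: Oct 24, 2024.
Flowering begins: Oct 24, 2024 + 23 days = Nov 16, 2024.
Pollination is complete: Nov 16, 2024 + 8 days = Nov 24, 2024.
The seeds are planted: Oct 18, 2024.
The first true leaves appear: Oct 18, 2024 + 15 days = Nov 2, 2024.
Fruit set is observed: Nov 2, 2024 + 27 days = Nov 29, 2024.
Both prerequisites met — pollination is complete (Nov 24, 2024), fruit set is observed (Nov 29, 2024); the later is Nov 29, 2024.
The fruit ripens: Nov 29, 2024 + 17 days = Dec 16, 2024.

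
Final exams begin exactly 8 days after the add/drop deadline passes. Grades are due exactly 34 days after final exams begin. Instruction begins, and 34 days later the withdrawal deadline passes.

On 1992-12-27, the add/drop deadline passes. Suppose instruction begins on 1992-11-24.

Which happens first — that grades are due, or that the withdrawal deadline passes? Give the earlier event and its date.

The withdrawal deadline passes — 1992-12-28

The add/drop deadline passes: Dec 27, 1992.
Final exams begin: Dec 27, 1992 + 8 days = Jan 4, 1993.
Grades are due: Jan 4, 1993 + 34 days = Feb 7, 1993.
Instruction begins: Nov 24, 1992.
The withdrawal deadline passes: Nov 24, 1992 + 34 days = Dec 28, 1992.
Comparing: grades are due on Feb 7, 1993 vs the withdrawal deadline passes on Dec 28, 1992. Earlier: the withdrawal deadline passes.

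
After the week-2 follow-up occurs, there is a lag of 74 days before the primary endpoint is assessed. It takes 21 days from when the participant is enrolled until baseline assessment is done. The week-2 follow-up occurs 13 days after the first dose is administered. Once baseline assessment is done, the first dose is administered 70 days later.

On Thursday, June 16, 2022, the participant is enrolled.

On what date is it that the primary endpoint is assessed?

Sunday, December 11, 2022

The participant is enrolled: Jun 16, 2022.
Baseline assessment is done: Jun 16, 2022 + 21 days = Jul 7, 2022.
The first dose is administered: Jul 7, 2022 + 70 days = Sep 15, 2022.
The week-2 follow-up occurs: Sep 15, 2022 + 13 days = Sep 28, 2022.
The primary endpoint is assessed: Sep 28, 2022 + 74 days = Dec 11, 2022.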